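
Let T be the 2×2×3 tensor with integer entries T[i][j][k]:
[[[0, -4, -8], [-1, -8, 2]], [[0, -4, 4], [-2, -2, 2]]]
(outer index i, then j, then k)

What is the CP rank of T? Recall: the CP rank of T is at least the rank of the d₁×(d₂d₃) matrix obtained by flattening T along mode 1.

Lower bound: in the mode-3 unfolding of T (rows indexed by k, columns by (i,j)) the 3×3 minor on rows k ∈ {0, 1, 2}, columns (i,j) ∈ {(0,0), (0,1), (1,0)} is det [[0, -1, 0], [-4, -8, -4], [-8, 2, 4]] = -48 ≠ 0, so that unfolding has rank ≥ 3 and hence rank(T) ≥ 3 (CP rank is at least every unfolding rank, though it can be larger).
Upper bound: T is a sum of 3 rank-1 terms, T = [1, -1] (x) [2, -1] (x) [0, 2, -2] + [1, 0] (x) [2, 1] (x) [0, -4, -2] + [1, 2] (x) [0, 1] (x) [-1, -2, 2] (one valid choice — decompositions are not unique — normalised so each a, b is primitive with positive first nonzero entry; check it by expanding all entries), so rank(T) ≤ 3.
These bounds meet, so rank(T) = 3.

3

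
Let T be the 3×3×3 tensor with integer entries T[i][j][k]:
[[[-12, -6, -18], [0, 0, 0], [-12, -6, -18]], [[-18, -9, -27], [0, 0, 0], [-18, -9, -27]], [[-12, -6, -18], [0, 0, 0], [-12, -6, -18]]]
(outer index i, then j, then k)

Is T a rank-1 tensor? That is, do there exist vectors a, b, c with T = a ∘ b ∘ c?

Yes

The mode-1 fibre T[:,0,0] = [-12, -18, -12] gives a = [2, 3, 2] (primitive direction); the mode-2 fibre T[0,:,0] = [-12, 0, -12] gives b = [1, 0, 1]; then c[k] = T[0,0,k] / (a[0]·b[0]) = [-12, -6, -18] / 2 = [-6, -3, -9].
Expanding [2, 3, 2] ∘ [1, 0, 1] ∘ [-6, -3, -9] reproduces all 27 entries of T, so T = [2, 3, 2] ∘ [1, 0, 1] ∘ [-6, -3, -9] and rank(T) ≤ 1.
Equivalently every frontal slice T[:,:,k] is c[k] times the rank-1 matrix [2, 3, 2] ∘ [1, 0, 1]. So T has rank 1 (it is nonzero).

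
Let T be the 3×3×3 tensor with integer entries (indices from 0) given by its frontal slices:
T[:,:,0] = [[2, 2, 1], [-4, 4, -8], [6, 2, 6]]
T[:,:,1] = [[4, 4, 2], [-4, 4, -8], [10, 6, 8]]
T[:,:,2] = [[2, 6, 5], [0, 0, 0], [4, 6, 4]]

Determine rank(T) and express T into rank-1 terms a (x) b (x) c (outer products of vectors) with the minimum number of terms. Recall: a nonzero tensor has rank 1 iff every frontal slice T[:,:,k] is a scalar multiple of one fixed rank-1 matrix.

Lower bound: in the mode-3 unfolding of T (rows indexed by k, columns by (i,j)) the 3×3 minor on rows k ∈ {0, 1, 2}, columns (i,j) ∈ {(0,0), (0,1), (1,0)} is det [[2, 2, -4], [4, 4, -4], [2, 6, 0]] = -32 ≠ 0, so that unfolding has rank ≥ 3 and hence rank(T) ≥ 3 (CP rank is at least every unfolding rank, though it can be larger).
Upper bound: T is a sum of 3 rank-1 terms, T = [0, 2, -1] (x) [1, -1, 2] (x) [-2, -2, 0] + [1, 0, 2] (x) [2, 2, 1] (x) [1, 2, 1] + [2, 0, 1] (x) [0, 1, 1] (x) [0, 0, 2] (one valid choice — decompositions are not unique — normalised so each a, b is primitive with positive first nonzero entry; check it by expanding all entries), so rank(T) ≤ 3.
These bounds meet, so rank(T) = 3.

rank(T) = 3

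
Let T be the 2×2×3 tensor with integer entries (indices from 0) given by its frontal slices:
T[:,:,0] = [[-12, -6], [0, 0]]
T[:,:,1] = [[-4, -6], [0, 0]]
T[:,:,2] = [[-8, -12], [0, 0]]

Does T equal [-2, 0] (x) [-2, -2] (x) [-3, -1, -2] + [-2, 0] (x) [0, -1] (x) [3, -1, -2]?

Yes

Reconstruct entrywise from the claimed factors. For example, T[0,0,2] = -8 and Σₗ aₗ[0]bₗ[0]cₗ[2] = (-2)·(-2)·(-2) + (-2)·(0)·(-2) = -8; checking all 12 entries, every one matches. The claim holds.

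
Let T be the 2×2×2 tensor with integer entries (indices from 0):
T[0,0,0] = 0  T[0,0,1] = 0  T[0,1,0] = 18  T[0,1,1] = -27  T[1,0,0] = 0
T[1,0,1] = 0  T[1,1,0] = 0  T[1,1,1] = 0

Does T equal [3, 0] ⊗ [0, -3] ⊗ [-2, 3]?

Yes

Reconstruct entrywise from the claimed factors. For example, T[0,1,0] = 18 and Σₗ aₗ[0]bₗ[1]cₗ[0] = (3)·(-3)·(-2) = 18; checking all 8 entries, every one matches. The claim holds.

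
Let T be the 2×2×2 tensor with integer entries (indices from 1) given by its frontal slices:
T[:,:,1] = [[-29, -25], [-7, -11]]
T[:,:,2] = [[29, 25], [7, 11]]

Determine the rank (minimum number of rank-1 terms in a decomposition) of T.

Lower bound: in the mode-1 unfolding of T (rows indexed by i, columns by (j,k)) the 2×2 minor on rows i ∈ {1, 2}, columns (j,k) ∈ {(1,1), (2,1)} is det [[-29, -25], [-7, -11]] = 144 ≠ 0, so that unfolding has rank ≥ 2 and hence rank(T) ≥ 2 (CP rank is at least every unfolding rank, though it can be larger).
Upper bound: T[:,:,k] = c[k]·M for every slice, with c = [1, -1] and M = [[-29, -25], [-7, -11]] (rows i, columns j).
Splitting M by its rows (i = 1, 2), M = [1, 0][-29, -25]ᵀ + [0, 1][-7, -11]ᵀ.
Hence T = [1, 0] ⊗ [-29, -25] ⊗ [1, -1] + [0, 1] ⊗ [-7, -11] ⊗ [1, -1], so rank(T) ≤ 2.
These bounds meet, so rank(T) = 2.

2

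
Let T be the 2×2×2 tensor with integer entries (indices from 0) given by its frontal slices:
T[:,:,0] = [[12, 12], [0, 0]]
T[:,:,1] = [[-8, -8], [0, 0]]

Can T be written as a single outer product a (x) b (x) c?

Yes

If T = a (x) b (x) c then every fibre of T is a multiple of the corresponding factor, so read the factors off the fibres through the nonzero entry T[0,0,0] = 12.
The mode-1 fibre T[:,0,0] = [12, 0] gives a = [1, 0] (primitive direction); the mode-2 fibre T[0,:,0] = [12, 12] gives b = [1, 1]; then c[k] = T[0,0,k] / (a[0]·b[0]) = [12, -8] / 1 = [12, -8].
Expanding [1, 0] (x) [1, 1] (x) [12, -8] reproduces all 8 entries of T, so T = [1, 0] (x) [1, 1] (x) [12, -8] and rank(T) ≤ 1.
Equivalently every frontal slice T[:,:,k] is c[k] times the rank-1 matrix [1, 0] (x) [1, 1]. So T has rank 1 (it is nonzero).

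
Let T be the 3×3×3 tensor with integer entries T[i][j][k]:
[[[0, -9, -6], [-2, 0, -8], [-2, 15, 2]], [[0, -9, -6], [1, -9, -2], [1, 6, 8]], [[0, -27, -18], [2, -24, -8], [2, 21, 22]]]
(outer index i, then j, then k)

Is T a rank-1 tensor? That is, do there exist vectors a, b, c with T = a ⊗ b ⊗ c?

No

The mode-1 unfolding of T (rows indexed by i, columns by (j,k) = (0,0), (0,1), (0,2), (1,0), (1,1), (1,2), (2,0), (2,1), (2,2)) is [[0, -9, -6, -2, 0, -8, -2, 15, 2], [0, -9, -6, 1, -9, -2, 1, 6, 8], [0, -27, -18, 2, -24, -8, 2, 21, 22]].
There the 2×2 minor on rows i ∈ {0, 1}, columns (j,k) ∈ {(0,1), (1,0)} is det [[-9, -2], [-9, 1]] = -27 ≠ 0, so this unfolding has rank ≥ 2; CP rank is at least every unfolding rank, so rank(T) ≥ 2.
In particular rank(T) ≥ 2 > 1, so T is not rank-1.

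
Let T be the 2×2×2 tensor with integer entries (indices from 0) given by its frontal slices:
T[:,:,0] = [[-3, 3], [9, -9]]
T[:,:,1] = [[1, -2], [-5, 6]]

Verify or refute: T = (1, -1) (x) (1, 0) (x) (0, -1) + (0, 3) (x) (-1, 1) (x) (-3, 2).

No

Reconstruct entry (0,0,0) from the claimed factors: Σₗ aₗ[0]bₗ[0]cₗ[0] = (1)·(1)·(0) + (0)·(-1)·(-3) = 0, but T[0,0,0] = -3. The claim is false.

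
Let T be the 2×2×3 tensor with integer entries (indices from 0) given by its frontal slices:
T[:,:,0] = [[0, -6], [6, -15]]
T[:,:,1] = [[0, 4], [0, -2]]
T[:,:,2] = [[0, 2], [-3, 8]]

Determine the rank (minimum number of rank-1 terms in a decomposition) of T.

2

Lower bound: the mode-3 unfolding of T (rows indexed by k, columns by (i,j) = (0,0), (0,1), (1,0), (1,1)) is [[0, -6, 6, -15], [0, 4, 0, -2], [0, 2, -3, 8]].
There the 2×2 minor on rows k ∈ {0, 1}, columns (i,j) ∈ {(0,1), (1,0)} is det [[-6, 6], [4, 0]] = -24 ≠ 0, so this unfolding has rank ≥ 2; CP rank is at least every unfolding rank, so rank(T) ≥ 2. (Unfolding ranks only ever bound the CP rank from below — rank(T) can be strictly larger than all of them — so the matching upper bound has to come from an explicit 2-term decomposition.)
Upper bound — finding two terms. Write S_k = T[:,:,k] for the frontal slices: S₀ = [[0, -6], [6, -15]], S₁ = [[0, 4], [0, -2]], S₂ = [[0, 2], [-3, 8]].
If T = a₁ ⊗ b₁ ⊗ c₁ + a₂ ⊗ b₂ ⊗ c₂ then each S_k = c₁[k]·a₁b₁ᵀ + c₂[k]·a₂b₂ᵀ. S₀ and S₁ are linearly independent, so a₁b₁ᵀ and a₂b₂ᵀ must span the same plane of matrices: they are the rank-1 matrices of the form x·S₀ + y·S₁.
det(x·S₀ + y·S₁) is 36·x² − 24·xy = 12·(3·x − 2·y)(x), vanishing at (x:y) = (2:3) and (0:1).
M₁ = 2·S₀ + 3·S₁ = [[0, 0], [12, -36]] = 12·[0, 1][1, -3]ᵀ and M₂ = S₁ = [[0, 4], [0, -2]] = 2·[2, -1][0, 1]ᵀ, so take a₁ = [0, 1], b₁ = [1, -3], a₂ = [2, -1], b₂ = [0, 1].
Each slice is an integer combination of E₁ = a₁b₁ᵀ and E₂ = a₂b₂ᵀ: S₀ = 6·E₁ − 3·E₂, S₁ = 2·E₂, S₂ = −3·E₁ + E₂; reading off coefficients, c₁ = [6, 0, -3] and c₂ = [-3, 2, 1].
Hence T = [0, 1] ⊗ [1, -3] ⊗ [6, 0, -3] + [2, -1] ⊗ [0, 1] ⊗ [-3, 2, 1], so rank(T) ≤ 2.
These bounds meet, so rank(T) = 2.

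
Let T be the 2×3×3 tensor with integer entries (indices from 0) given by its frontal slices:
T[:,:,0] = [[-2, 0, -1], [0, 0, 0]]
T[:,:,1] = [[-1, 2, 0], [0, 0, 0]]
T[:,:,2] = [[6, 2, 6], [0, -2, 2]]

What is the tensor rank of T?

3

Lower bound: the mode-2 unfolding of T (rows indexed by j, columns by (i,k) = (0,0), (0,1), (0,2), (1,0), (1,1), (1,2)) is [[-2, -1, 6, 0, 0, 0], [0, 2, 2, 0, 0, -2], [-1, 0, 6, 0, 0, 2]].
There the 3×3 minor on rows j ∈ {0, 1, 2}, columns (i,k) ∈ {(0,0), (0,1), (0,2)} is det [[-2, -1, 6], [0, 2, 2], [-1, 0, 6]] = -10 ≠ 0, so this unfolding has rank ≥ 3; CP rank is at least every unfolding rank, so rank(T) ≥ 3. (This is only a lower bound: in general the CP rank may exceed every unfolding rank, so we still need to exhibit 3 rank-1 terms summing to T.)
Upper bound: T is a sum of 3 rank-1 terms, T = [1, 0] ⊗ [1, 2, 1] ⊗ [0, 1, 2] + [1, 0] ⊗ [2, 0, 1] ⊗ [-1, -1, 2] + [1, 1] ⊗ [0, 1, -1] ⊗ [0, 0, -2] (one valid choice — decompositions are not unique — normalised so each a, b is primitive with positive first nonzero entry; check it by expanding all entries), so rank(T) ≤ 3.
These bounds meet, so rank(T) = 3.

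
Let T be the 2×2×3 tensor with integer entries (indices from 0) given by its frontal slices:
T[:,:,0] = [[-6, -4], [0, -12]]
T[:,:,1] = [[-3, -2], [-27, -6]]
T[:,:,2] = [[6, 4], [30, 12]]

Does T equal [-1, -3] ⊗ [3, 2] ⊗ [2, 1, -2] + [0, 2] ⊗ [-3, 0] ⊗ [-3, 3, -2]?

Reconstruct entrywise from the claimed factors. For example, T[0,0,1] = -3 and Σₗ aₗ[0]bₗ[0]cₗ[1] = (-1)·(3)·(1) + (0)·(-3)·(3) = -3; checking all 12 entries, every one matches. The claim holds.

Yes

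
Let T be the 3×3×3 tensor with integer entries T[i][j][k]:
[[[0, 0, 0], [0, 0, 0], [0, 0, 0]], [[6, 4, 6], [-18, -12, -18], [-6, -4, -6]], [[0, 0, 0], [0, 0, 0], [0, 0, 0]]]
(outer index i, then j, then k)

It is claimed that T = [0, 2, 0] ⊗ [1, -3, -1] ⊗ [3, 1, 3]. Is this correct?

No

Reconstruct entry (1,0,1) from the claimed factors: Σₗ aₗ[1]bₗ[0]cₗ[1] = (2)·(1)·(1) = 2, but T[1,0,1] = 4. The claim is false.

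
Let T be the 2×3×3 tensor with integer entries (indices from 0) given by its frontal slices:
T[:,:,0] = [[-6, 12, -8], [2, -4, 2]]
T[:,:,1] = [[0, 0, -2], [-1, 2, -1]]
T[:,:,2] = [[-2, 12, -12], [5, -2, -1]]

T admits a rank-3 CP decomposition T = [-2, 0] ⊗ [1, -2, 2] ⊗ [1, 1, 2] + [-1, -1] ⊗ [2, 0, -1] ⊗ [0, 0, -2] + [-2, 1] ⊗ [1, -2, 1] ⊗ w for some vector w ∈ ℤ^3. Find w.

Subtract the known terms from T to get the rank-1 residual R = [-2, 1] ⊗ [1, -2, 1] ⊗ w, so R[i,j,k] = a[i]·b[j]·w[k]. Pick indices with nonzero a[0]·b[0] = (-2)·(1) = -2. Only the fibre through (0,0,·) is needed: R[0,0,:] = T[0,0,:] − Σₗ aₗ[0]bₗ[0]cₗ = [-6, 0, -2] − (-2)·(1)·[1, 1, 2] − (-1)·(2)·[0, 0, -2] = [-4, 2, -2]. Then w[k] = R[0,0,k] / -2 for each k, giving w = [-4, 2, -2] / -2 = [2, -1, 1].

w = [2, -1, 1]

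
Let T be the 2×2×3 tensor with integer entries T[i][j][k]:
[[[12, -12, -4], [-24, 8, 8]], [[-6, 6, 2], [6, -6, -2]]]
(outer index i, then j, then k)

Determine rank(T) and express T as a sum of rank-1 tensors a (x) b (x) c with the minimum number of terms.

rank(T) = 2

Lower bound: in the mode-2 unfolding of T (rows indexed by j, columns by (i,k)) the 2×2 minor on rows j ∈ {0, 1}, columns (i,k) ∈ {(0,0), (0,1)} is det [[12, -12], [-24, 8]] = -192 ≠ 0, so that unfolding has rank ≥ 2 and hence rank(T) ≥ 2 (CP rank is at least every unfolding rank, though it can be larger).
Upper bound: with S_k = T[:,:,k], the two rank-1 terms a₁b₁ᵀ, a₂b₂ᵀ are the rank-1 members of the pencil x·S₀ + y·S₁.
det(x·S₀ + y·S₁) is −72·x² + 48·xy + 24·y² = (-24)·(x − y)(3·x + y), vanishing at (x:y) = (1:1) and (1:-3).
M₁ = S₀ + S₁ = [[0, -16], [0, 0]] = (-16)·[1, 0][0, 1]ᵀ and M₂ = S₀ − 3·S₁ = [[48, -48], [-24, 24]] = 24·[2, -1][1, -1]ᵀ, so take a₁ = [1, 0], b₁ = [0, 1], a₂ = [2, -1], b₂ = [1, -1].
Each slice is an integer combination of E₁ = a₁b₁ᵀ and E₂ = a₂b₂ᵀ: S₀ = −12·E₁ + 6·E₂, S₁ = −4·E₁ − 6·E₂, S₂ = 4·E₁ − 2·E₂; reading off coefficients, c₁ = [-12, -4, 4] and c₂ = [6, -6, -2].
Hence T = [1, 0] (x) [0, 1] (x) [-12, -4, 4] + [2, -1] (x) [1, -1] (x) [6, -6, -2], so rank(T) ≤ 2.
These bounds meet, so rank(T) = 2.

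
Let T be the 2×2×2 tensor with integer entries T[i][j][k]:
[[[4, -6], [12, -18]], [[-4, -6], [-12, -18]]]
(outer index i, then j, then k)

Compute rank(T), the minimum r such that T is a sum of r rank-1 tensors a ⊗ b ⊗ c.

2

Lower bound: the mode-3 unfolding of T (rows indexed by k, columns by (i,j) = (0,0), (0,1), (1,0), (1,1)) is [[4, 12, -4, -12], [-6, -18, -6, -18]].
There the 2×2 minor on rows k ∈ {0, 1}, columns (i,j) ∈ {(0,0), (1,0)} is det [[4, -4], [-6, -6]] = -48 ≠ 0, so this unfolding has rank ≥ 2; CP rank is at least every unfolding rank, so rank(T) ≥ 2. (Flattening ranks never certify an upper bound on CP rank; for that we must actually write T with 2 rank-1 terms.)
Upper bound — finding two terms. Every mode-2 slice of T is a multiple of one matrix: T[:,j,:] = b[j]·M with b = [1, 3] and M = [[4, -6], [-4, -6]] (rows indexed by i, columns by k). So it suffices to write M as a sum of two rank-1 matrices.
Splitting M by its rows (i = 0, 1), M = [1, 0][4, -6]ᵀ + [0, 1][-4, -6]ᵀ.
Hence T = [1, 0] ⊗ [1, 3] ⊗ [4, -6] + [0, 1] ⊗ [1, 3] ⊗ [-4, -6], so rank(T) ≤ 2.
These bounds meet, so rank(T) = 2.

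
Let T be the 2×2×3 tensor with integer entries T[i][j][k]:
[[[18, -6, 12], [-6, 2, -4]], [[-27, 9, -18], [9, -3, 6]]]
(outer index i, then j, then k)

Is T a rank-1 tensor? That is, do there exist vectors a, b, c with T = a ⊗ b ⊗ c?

If T = a ⊗ b ⊗ c then every fibre of T is a multiple of the corresponding factor, so read the factors off the fibres through the nonzero entry T[0,0,0] = 18.
The mode-1 fibre T[:,0,0] = [18, -27] gives a = (2, -3) (primitive direction); the mode-2 fibre T[0,:,0] = [18, -6] gives b = (3, -1); then c[k] = T[0,0,k] / (a[0]·b[0]) = [18, -6, 12] / 6 = (3, -1, 2).
Expanding (2, -3) ⊗ (3, -1) ⊗ (3, -1, 2) reproduces all 12 entries of T, so T = (2, -3) ⊗ (3, -1) ⊗ (3, -1, 2) and rank(T) ≤ 1.
Equivalently every frontal slice T[:,:,k] is c[k] times the rank-1 matrix (2, -3) ⊗ (3, -1). So T has rank 1 (it is nonzero).

Yes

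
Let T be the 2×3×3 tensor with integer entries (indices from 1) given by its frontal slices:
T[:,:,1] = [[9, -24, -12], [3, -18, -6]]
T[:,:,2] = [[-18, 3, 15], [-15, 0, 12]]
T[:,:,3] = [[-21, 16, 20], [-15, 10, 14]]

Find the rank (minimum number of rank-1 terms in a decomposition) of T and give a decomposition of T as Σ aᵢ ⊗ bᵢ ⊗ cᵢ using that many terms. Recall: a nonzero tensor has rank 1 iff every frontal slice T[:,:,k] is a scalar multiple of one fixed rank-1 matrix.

rank(T) = 2

Lower bound: the mode-1 unfolding of T (rows indexed by i, columns by (j,k) = (1,1), (1,2), (1,3), (2,1), (2,2), (2,3), (3,1), (3,2), (3,3)) is [[9, -18, -21, -24, 3, 16, -12, 15, 20], [3, -15, -15, -18, 0, 10, -6, 12, 14]].
There the 2×2 minor on rows i ∈ {1, 2}, columns (j,k) ∈ {(1,1), (1,2)} is det [[9, -18], [3, -15]] = -81 ≠ 0, so this unfolding has rank ≥ 2; CP rank is at least every unfolding rank, so rank(T) ≥ 2. (Unfolding ranks only ever bound the CP rank from below — rank(T) can be strictly larger than all of them — so the matching upper bound has to come from an explicit 2-term decomposition.)
Upper bound — finding two terms. Write S_k = T[:,:,k] for the frontal slices: S₁ = [[9, -24, -12], [3, -18, -6]], S₂ = [[-18, 3, 15], [-15, 0, 12]], S₃ = [[-21, 16, 20], [-15, 10, 14]].
If T = a₁ ⊗ b₁ ⊗ c₁ + a₂ ⊗ b₂ ⊗ c₂ then each S_k = c₁[k]·a₁b₁ᵀ + c₂[k]·a₂b₂ᵀ. S₁ and S₂ are linearly independent, so a₁b₁ᵀ and a₂b₂ᵀ must span the same plane of matrices: they are the rank-1 matrices of the form x·S₁ + y·S₂.
The 2×2 minor of x·S₁ + y·S₂ on rows {1,2}, columns {1,2} is −90·x² − 45·xy + 45·y² = (-45)·(2·x − y)(x + y), vanishing at (x:y) = (1:2) and (1:-1).
M₁ = S₁ + 2·S₂ = [[-27, -18, 18], [-27, -18, 18]] = (-9)·(1, 1)(3, 2, -2)ᵀ and M₂ = S₁ − S₂ = [[27, -27, -27], [18, -18, -18]] = 9·(3, 2)(1, -1, -1)ᵀ, so take a₁ = (1, 1), b₁ = (3, 2, -2), a₂ = (3, 2), b₂ = (1, -1, -1).
Each slice is an integer combination of E₁ = a₁b₁ᵀ and E₂ = a₂b₂ᵀ: S₁ = −3·E₁ + 6·E₂, S₂ = −3·E₁ − 3·E₂, S₃ = −E₁ − 6·E₂; reading off coefficients, c₁ = (-3, -3, -1) and c₂ = (6, -3, -6).
Hence T = (1, 1) ⊗ (3, 2, -2) ⊗ (-3, -3, -1) + (3, 2) ⊗ (1, -1, -1) ⊗ (6, -3, -6), so rank(T) ≤ 2.
These bounds meet, so rank(T) = 2.
Check entry T[1,1,3] = -21: (1)·(3)·(-1) + (3)·(1)·(-6) = -21.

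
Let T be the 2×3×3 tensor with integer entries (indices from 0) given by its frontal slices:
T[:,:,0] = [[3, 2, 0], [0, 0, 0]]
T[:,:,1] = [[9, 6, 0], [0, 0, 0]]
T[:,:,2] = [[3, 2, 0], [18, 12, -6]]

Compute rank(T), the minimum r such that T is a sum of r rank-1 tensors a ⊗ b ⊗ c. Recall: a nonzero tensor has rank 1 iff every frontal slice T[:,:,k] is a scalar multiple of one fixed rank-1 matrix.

Lower bound: in the mode-1 unfolding of T (rows indexed by i, columns by (j,k)) the 2×2 minor on rows i ∈ {0, 1}, columns (j,k) ∈ {(0,0), (0,2)} is det [[3, 3], [0, 18]] = 54 ≠ 0, so that unfolding has rank ≥ 2 and hence rank(T) ≥ 2 (CP rank is at least every unfolding rank, though it can be larger).
Upper bound: with S_k = T[:,:,k], the two rank-1 terms a₁b₁ᵀ, a₂b₂ᵀ are the rank-1 members of the pencil x·S₀ + y·S₂.
The 2×2 minor of x·S₀ + y·S₂ on rows {0,1}, columns {0,2} is −18·xy − 18·y² = (-18)·(y)(x + y), vanishing at (x:y) = (1:0) and (1:-1).
M₁ = S₀ = [[3, 2, 0], [0, 0, 0]] = (1, 0)(3, 2, 0)ᵀ and M₂ = S₀ − S₂ = [[0, 0, 0], [-18, -12, 6]] = (-6)·(0, 1)(3, 2, -1)ᵀ, so take a₁ = (1, 0), b₁ = (3, 2, 0), a₂ = (0, 1), b₂ = (3, 2, -1).
Each slice is an integer combination of E₁ = a₁b₁ᵀ and E₂ = a₂b₂ᵀ: S₀ = E₁, S₁ = 3·E₁, S₂ = E₁ + 6·E₂; reading off coefficients, c₁ = (1, 3, 1) and c₂ = (0, 0, 6).
Hence T = (1, 0) ⊗ (3, 2, 0) ⊗ (1, 3, 1) + (0, 1) ⊗ (3, 2, -1) ⊗ (0, 0, 6), so rank(T) ≤ 2.
These bounds meet, so rank(T) = 2.

2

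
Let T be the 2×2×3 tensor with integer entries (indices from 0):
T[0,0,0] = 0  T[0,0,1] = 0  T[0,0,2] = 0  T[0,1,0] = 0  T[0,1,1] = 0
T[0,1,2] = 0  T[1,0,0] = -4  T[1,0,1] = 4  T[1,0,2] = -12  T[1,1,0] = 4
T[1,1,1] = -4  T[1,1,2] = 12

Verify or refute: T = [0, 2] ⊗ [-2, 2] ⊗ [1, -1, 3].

Yes

Reconstruct entrywise from the claimed factors. For example, T[0,0,2] = 0 and Σₗ aₗ[0]bₗ[0]cₗ[2] = (0)·(-2)·(3) = 0; checking all 12 entries, every one matches. The claim holds.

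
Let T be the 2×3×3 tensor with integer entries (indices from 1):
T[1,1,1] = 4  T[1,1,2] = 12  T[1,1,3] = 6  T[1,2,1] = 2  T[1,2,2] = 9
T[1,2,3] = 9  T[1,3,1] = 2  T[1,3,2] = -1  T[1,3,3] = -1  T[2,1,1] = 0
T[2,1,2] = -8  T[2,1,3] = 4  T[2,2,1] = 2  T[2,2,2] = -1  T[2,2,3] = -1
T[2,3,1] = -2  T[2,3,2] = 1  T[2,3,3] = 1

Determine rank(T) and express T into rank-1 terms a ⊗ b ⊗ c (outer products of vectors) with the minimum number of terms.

Lower bound: in the mode-2 unfolding of T (rows indexed by j, columns by (i,k)) the 3×3 minor on rows j ∈ {1, 2, 3}, columns (i,k) ∈ {(1,1), (1,2), (1,3)} is det [[4, 12, 6], [2, 9, 9], [2, -1, -1]] = 120 ≠ 0, so that unfolding has rank ≥ 3 and hence rank(T) ≥ 3 (CP rank is at least every unfolding rank, though it can be larger).
Upper bound: T is a sum of 3 rank-1 terms, T = (1, -2) ⊗ (1, 0, 0) ⊗ (0, 4, -2) + (1, -1) ⊗ (0, 1, -1) ⊗ (-2, 1, 1) + (1, 0) ⊗ (1, 1, 0) ⊗ (4, 8, 8) (one valid choice — decompositions are not unique — normalised so each a, b is primitive with positive first nonzero entry; check it by expanding all entries), so rank(T) ≤ 3.
These bounds meet, so rank(T) = 3.

rank(T) = 3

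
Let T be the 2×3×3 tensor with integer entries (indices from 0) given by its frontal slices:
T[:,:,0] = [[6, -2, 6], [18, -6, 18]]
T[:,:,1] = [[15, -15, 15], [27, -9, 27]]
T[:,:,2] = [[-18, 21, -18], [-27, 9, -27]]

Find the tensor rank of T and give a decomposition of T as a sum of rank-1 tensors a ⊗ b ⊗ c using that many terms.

Lower bound: in the mode-1 unfolding of T (rows indexed by i, columns by (j,k)) the 2×2 minor on rows i ∈ {0, 1}, columns (j,k) ∈ {(0,0), (0,1)} is det [[6, 15], [18, 27]] = -108 ≠ 0, so that unfolding has rank ≥ 2 and hence rank(T) ≥ 2 (CP rank is at least every unfolding rank, though it can be larger).
Upper bound: with S_k = T[:,:,k], the two rank-1 terms a₁b₁ᵀ, a₂b₂ᵀ are the rank-1 members of the pencil x·S₀ + y·S₁.
The 2×2 minor of x·S₀ + y·S₁ on rows {0,1}, columns {0,1} is 180·xy + 270·y² = 90·(2·x + 3·y)(y), vanishing at (x:y) = (3:-2) and (1:0).
M₁ = 3·S₀ − 2·S₁ = [[-12, 24, -12], [0, 0, 0]] = (-12)·[1, 0][1, -2, 1]ᵀ and M₂ = S₀ = [[6, -2, 6], [18, -6, 18]] = 2·[1, 3][3, -1, 3]ᵀ, so take a₁ = [1, 0], b₁ = [1, -2, 1], a₂ = [1, 3], b₂ = [3, -1, 3].
Each slice is an integer combination of E₁ = a₁b₁ᵀ and E₂ = a₂b₂ᵀ: S₀ = 2·E₂, S₁ = 6·E₁ + 3·E₂, S₂ = −9·E₁ − 3·E₂; reading off coefficients, c₁ = [0, 6, -9] and c₂ = [2, 3, -3].
Hence T = [1, 0] ⊗ [1, -2, 1] ⊗ [0, 6, -9] + [1, 3] ⊗ [3, -1, 3] ⊗ [2, 3, -3], so rank(T) ≤ 2.
These bounds meet, so rank(T) = 2.

rank(T) = 2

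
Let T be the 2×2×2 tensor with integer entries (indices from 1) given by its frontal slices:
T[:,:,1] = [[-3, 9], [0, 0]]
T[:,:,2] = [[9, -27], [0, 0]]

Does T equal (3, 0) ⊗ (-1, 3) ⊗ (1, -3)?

Yes

Reconstruct entrywise from the claimed factors. For example, T[2,1,2] = 0 and Σₗ aₗ[2]bₗ[1]cₗ[2] = (0)·(-1)·(-3) = 0; checking all 8 entries, every one matches. The claim holds.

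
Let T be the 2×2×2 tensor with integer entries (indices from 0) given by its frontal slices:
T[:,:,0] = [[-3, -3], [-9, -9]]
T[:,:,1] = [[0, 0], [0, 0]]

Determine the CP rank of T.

Lower bound: T ≠ 0 (e.g. T[0,0,0] = -3), so rank(T) ≥ 1.
Upper bound: if T = a ⊗ b ⊗ c then every fibre of T is a multiple of the corresponding factor, so read the factors off the fibres through the nonzero entry T[0,0,0] = -3.
The mode-1 fibre T[:,0,0] = [-3, -9] gives a = [1, 3] (primitive direction); the mode-2 fibre T[0,:,0] = [-3, -3] gives b = [1, 1]; then c[k] = T[0,0,k] / (a[0]·b[0]) = [-3, 0] / 1 = [-3, 0].
Expanding [1, 3] ⊗ [1, 1] ⊗ [-3, 0] reproduces all 8 entries of T, so T = [1, 3] ⊗ [1, 1] ⊗ [-3, 0] and rank(T) ≤ 1.
These bounds meet, so rank(T) = 1.

1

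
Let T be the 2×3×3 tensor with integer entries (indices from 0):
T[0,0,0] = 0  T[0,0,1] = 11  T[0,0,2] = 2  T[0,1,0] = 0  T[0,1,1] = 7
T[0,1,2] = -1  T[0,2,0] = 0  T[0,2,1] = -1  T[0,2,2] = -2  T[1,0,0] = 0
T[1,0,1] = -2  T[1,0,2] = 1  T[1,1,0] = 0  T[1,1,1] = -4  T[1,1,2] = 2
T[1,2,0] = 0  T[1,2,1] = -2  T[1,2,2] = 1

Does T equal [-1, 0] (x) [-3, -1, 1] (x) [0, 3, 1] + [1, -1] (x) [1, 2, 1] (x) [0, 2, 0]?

Reconstruct entry (0,0,2) from the claimed factors: Σₗ aₗ[0]bₗ[0]cₗ[2] = (-1)·(-3)·(1) + (1)·(1)·(0) = 3, but T[0,0,2] = 2. The claim is false.

No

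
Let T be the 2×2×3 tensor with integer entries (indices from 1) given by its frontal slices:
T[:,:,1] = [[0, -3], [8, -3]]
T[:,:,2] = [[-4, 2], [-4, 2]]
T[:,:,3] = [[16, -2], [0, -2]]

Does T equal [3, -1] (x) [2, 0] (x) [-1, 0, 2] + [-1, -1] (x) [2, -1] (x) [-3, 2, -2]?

Reconstruct entrywise from the claimed factors. For example, T[2,2,1] = -3 and Σₗ aₗ[2]bₗ[2]cₗ[1] = (-1)·(0)·(-1) + (-1)·(-1)·(-3) = -3; checking all 12 entries, every one matches. The claim holds.

Yes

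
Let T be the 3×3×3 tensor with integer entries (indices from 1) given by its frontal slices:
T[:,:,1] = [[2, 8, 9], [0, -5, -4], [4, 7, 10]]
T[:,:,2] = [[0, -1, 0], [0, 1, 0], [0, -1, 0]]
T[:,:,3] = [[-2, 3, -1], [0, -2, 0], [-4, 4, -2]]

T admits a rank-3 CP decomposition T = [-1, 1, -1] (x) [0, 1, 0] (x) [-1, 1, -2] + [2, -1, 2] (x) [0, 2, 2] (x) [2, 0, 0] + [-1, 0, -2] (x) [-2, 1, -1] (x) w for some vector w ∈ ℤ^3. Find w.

w = [1, 0, -1]

Subtract the known terms from T to get the rank-1 residual R = [-1, 0, -2] (x) [-2, 1, -1] (x) w, so R[i,j,k] = a[i]·b[j]·w[k]. Pick indices with nonzero a[1]·b[1] = (-1)·(-2) = 2. Only the fibre through (1,1,·) is needed: R[1,1,:] = T[1,1,:] − Σₗ aₗ[1]bₗ[1]cₗ = [2, 0, -2] − (-1)·(0)·[-1, 1, -2] − (2)·(0)·[2, 0, 0] = [2, 0, -2]. Then w[k] = R[1,1,k] / 2 for each k, giving w = [2, 0, -2] / 2 = [1, 0, -1].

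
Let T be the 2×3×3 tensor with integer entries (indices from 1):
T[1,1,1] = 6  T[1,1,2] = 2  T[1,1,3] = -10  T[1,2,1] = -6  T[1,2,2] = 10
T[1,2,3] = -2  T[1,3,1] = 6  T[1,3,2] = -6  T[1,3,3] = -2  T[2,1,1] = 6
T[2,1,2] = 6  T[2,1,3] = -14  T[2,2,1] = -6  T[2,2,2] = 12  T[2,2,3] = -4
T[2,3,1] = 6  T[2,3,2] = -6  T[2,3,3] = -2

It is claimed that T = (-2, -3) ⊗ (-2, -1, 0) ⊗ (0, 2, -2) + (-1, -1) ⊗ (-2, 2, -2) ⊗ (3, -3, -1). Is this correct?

Yes

Reconstruct entrywise from the claimed factors. For example, T[2,3,1] = 6 and Σₗ aₗ[2]bₗ[3]cₗ[1] = (-3)·(0)·(0) + (-1)·(-2)·(3) = 6; checking all 18 entries, every one matches. The claim holds.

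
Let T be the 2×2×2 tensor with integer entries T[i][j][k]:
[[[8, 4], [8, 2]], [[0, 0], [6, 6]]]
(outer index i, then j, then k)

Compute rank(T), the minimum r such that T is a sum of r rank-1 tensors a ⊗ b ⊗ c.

2

Lower bound: in the mode-3 unfolding of T (rows indexed by k, columns by (i,j)) the 2×2 minor on rows k ∈ {0, 1}, columns (i,j) ∈ {(0,0), (0,1)} is det [[8, 8], [4, 2]] = -16 ≠ 0, so that unfolding has rank ≥ 2 and hence rank(T) ≥ 2 (CP rank is at least every unfolding rank, though it can be larger).
Upper bound: with S_k = T[:,:,k], the two rank-1 terms a₁b₁ᵀ, a₂b₂ᵀ are the rank-1 members of the pencil x·S₀ + y·S₁.
det(x·S₀ + y·S₁) is 48·x² + 72·xy + 24·y² = 24·(x + y)(2·x + y), vanishing at (x:y) = (1:-1) and (1:-2).
M₁ = S₀ − S₁ = [[4, 6], [0, 0]] = 2·[1, 0][2, 3]ᵀ and M₂ = S₀ − 2·S₁ = [[0, 4], [0, -6]] = 2·[2, -3][0, 1]ᵀ, so take a₁ = [1, 0], b₁ = [2, 3], a₂ = [2, -3], b₂ = [0, 1].
Each slice is an integer combination of E₁ = a₁b₁ᵀ and E₂ = a₂b₂ᵀ: S₀ = 4·E₁ − 2·E₂, S₁ = 2·E₁ − 2·E₂; reading off coefficients, c₁ = [4, 2] and c₂ = [-2, -2].
Hence T = [1, 0] ⊗ [2, 3] ⊗ [4, 2] + [2, -3] ⊗ [0, 1] ⊗ [-2, -2], so rank(T) ≤ 2.
These bounds meet, so rank(T) = 2.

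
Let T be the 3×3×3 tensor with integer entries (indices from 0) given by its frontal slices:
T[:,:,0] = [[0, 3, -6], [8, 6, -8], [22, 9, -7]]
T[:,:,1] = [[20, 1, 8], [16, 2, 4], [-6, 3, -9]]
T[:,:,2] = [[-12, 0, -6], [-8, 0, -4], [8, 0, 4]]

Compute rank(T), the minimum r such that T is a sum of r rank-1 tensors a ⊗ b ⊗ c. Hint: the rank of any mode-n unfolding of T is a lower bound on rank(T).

Lower bound: in the mode-3 unfolding of T (rows indexed by k, columns by (i,j)) the 2×2 minor on rows k ∈ {0, 1}, columns (i,j) ∈ {(0,0), (0,1)} is det [[0, 3], [20, 1]] = -60 ≠ 0, so that unfolding has rank ≥ 2 and hence rank(T) ≥ 2 (CP rank is at least every unfolding rank, though it can be larger).
Upper bound: with S_k = T[:,:,k], the two rank-1 terms a₁b₁ᵀ, a₂b₂ᵀ are the rank-1 members of the pencil x·S₀ + y·S₁.
The 2×2 minor of x·S₀ + y·S₁ on rows {0,1}, columns {0,1} is −24·x² + 64·xy + 24·y² = (-8)·(x − 3·y)(3·x + y), vanishing at (x:y) = (3:1) and (1:-3).
M₁ = 3·S₀ + S₁ = [[20, 10, -10], [40, 20, -20], [60, 30, -30]] = 10·[1, 2, 3][2, 1, -1]ᵀ and M₂ = S₀ − 3·S₁ = [[-60, 0, -30], [-40, 0, -20], [40, 0, 20]] = (-10)·[3, 2, -2][2, 0, 1]ᵀ, so take a₁ = [1, 2, 3], b₁ = [2, 1, -1], a₂ = [3, 2, -2], b₂ = [2, 0, 1].
Each slice is an integer combination of E₁ = a₁b₁ᵀ and E₂ = a₂b₂ᵀ: S₀ = 3·E₁ − E₂, S₁ = E₁ + 3·E₂, S₂ = −2·E₂; reading off coefficients, c₁ = [3, 1, 0] and c₂ = [-1, 3, -2].
Hence T = [1, 2, 3] ⊗ [2, 1, -1] ⊗ [3, 1, 0] + [3, 2, -2] ⊗ [2, 0, 1] ⊗ [-1, 3, -2], so rank(T) ≤ 2.
These bounds meet, so rank(T) = 2.

2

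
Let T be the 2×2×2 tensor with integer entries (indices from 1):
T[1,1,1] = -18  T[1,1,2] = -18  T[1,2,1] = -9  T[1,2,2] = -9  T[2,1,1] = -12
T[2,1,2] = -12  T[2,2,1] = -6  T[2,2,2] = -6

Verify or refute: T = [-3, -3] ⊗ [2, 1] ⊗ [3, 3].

Reconstruct entry (2,1,1) from the claimed factors: Σₗ aₗ[2]bₗ[1]cₗ[1] = (-3)·(2)·(3) = -18, but T[2,1,1] = -12. The claim is false.

No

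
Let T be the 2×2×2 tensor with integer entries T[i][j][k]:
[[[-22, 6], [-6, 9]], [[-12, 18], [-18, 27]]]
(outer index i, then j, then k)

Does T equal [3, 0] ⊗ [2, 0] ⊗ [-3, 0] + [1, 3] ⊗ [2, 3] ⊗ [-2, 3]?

Reconstruct entrywise from the claimed factors. For example, T[0,1,1] = 9 and Σₗ aₗ[0]bₗ[1]cₗ[1] = (3)·(0)·(0) + (1)·(3)·(3) = 9; checking all 8 entries, every one matches. The claim holds.

Yes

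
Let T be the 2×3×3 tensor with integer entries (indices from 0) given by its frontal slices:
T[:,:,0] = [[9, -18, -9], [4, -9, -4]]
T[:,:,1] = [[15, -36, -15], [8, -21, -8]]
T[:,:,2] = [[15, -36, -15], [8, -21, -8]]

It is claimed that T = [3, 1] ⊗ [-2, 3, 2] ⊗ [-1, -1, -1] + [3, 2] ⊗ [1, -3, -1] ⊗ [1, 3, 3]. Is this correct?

Reconstruct entrywise from the claimed factors. For example, T[1,2,2] = -8 and Σₗ aₗ[1]bₗ[2]cₗ[2] = (1)·(2)·(-1) + (2)·(-1)·(3) = -8; checking all 18 entries, every one matches. The claim holds.

Yes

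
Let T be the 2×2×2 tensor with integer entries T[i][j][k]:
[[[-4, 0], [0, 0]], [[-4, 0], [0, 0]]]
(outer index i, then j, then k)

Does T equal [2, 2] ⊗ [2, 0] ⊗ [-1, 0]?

Reconstruct entrywise from the claimed factors. For example, T[0,0,1] = 0 and Σₗ aₗ[0]bₗ[0]cₗ[1] = (2)·(2)·(0) = 0; checking all 8 entries, every one matches. The claim holds.

Yes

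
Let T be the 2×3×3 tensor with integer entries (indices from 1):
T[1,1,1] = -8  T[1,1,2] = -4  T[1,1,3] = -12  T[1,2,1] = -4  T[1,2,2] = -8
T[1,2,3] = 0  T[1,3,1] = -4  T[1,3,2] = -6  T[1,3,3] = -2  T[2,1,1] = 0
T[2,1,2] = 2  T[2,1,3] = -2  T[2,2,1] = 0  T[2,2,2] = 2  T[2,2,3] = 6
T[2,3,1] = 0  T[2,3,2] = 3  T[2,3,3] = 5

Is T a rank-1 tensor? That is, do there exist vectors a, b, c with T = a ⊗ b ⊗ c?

The mode-3 unfolding of T (rows indexed by k, columns by (i,j) = (1,1), (1,2), (1,3), (2,1), (2,2), (2,3)) is [[-8, -4, -4, 0, 0, 0], [-4, -8, -6, 2, 2, 3], [-12, 0, -2, -2, 6, 5]].
There the 3×3 minor on rows k ∈ {1, 2, 3}, columns (i,j) ∈ {(1,1), (1,2), (2,2)} is det [[-8, -4, 0], [-4, -8, 2], [-12, 0, 6]] = 384 ≠ 0, so this unfolding has rank ≥ 3; CP rank is at least every unfolding rank, so rank(T) ≥ 3.
In particular rank(T) ≥ 3 > 1, so T is not rank-1.

No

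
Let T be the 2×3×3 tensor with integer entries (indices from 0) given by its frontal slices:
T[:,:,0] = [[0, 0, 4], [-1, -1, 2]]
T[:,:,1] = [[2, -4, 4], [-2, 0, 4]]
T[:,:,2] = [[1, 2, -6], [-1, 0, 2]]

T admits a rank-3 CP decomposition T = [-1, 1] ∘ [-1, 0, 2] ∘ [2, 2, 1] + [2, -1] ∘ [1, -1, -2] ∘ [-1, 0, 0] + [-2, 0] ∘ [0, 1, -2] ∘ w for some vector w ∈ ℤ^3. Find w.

w = [1, 2, -1]

Subtract the known terms from T to get the rank-1 residual R = [-2, 0] ∘ [0, 1, -2] ∘ w, so R[i,j,k] = a[i]·b[j]·w[k]. Pick indices with nonzero a[0]·b[1] = (-2)·(1) = -2. Only the fibre through (0,1,·) is needed: R[0,1,:] = T[0,1,:] − Σₗ aₗ[0]bₗ[1]cₗ = [0, -4, 2] − (-1)·(0)·[2, 2, 1] − (2)·(-1)·[-1, 0, 0] = [-2, -4, 2]. Then w[k] = R[0,1,k] / -2 for each k, giving w = [-2, -4, 2] / -2 = [1, 2, -1].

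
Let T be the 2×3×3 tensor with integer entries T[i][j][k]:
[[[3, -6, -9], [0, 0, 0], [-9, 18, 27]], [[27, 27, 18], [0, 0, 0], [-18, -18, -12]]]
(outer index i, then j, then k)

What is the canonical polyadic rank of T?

Lower bound: the mode-3 unfolding of T (rows indexed by k, columns by (i,j) = (0,0), (0,1), (0,2), (1,0), (1,1), (1,2)) is [[3, 0, -9, 27, 0, -18], [-6, 0, 18, 27, 0, -18], [-9, 0, 27, 18, 0, -12]].
There the 2×2 minor on rows k ∈ {0, 1}, columns (i,j) ∈ {(0,0), (1,0)} is det [[3, 27], [-6, 27]] = 243 ≠ 0, so this unfolding has rank ≥ 2; CP rank is at least every unfolding rank, so rank(T) ≥ 2. (Unfolding ranks only ever bound the CP rank from below — rank(T) can be strictly larger than all of them — so the matching upper bound has to come from an explicit 2-term decomposition.)
Upper bound — finding two terms. Write S_k = T[:,:,k] for the frontal slices: S₀ = [[3, 0, -9], [27, 0, -18]], S₁ = [[-6, 0, 18], [27, 0, -18]], S₂ = [[-9, 0, 27], [18, 0, -12]].
If T = a₁ ⊗ b₁ ⊗ c₁ + a₂ ⊗ b₂ ⊗ c₂ then each S_k = c₁[k]·a₁b₁ᵀ + c₂[k]·a₂b₂ᵀ. S₀ and S₁ are linearly independent, so a₁b₁ᵀ and a₂b₂ᵀ must span the same plane of matrices: they are the rank-1 matrices of the form x·S₀ + y·S₁.
The 2×2 minor of x·S₀ + y·S₁ on rows {0,1}, columns {0,2} is 189·x² − 189·xy − 378·y² = 189·(x − 2·y)(x + y), vanishing at (x:y) = (2:1) and (1:-1).
M₁ = 2·S₀ + S₁ = [[0, 0, 0], [81, 0, -54]] = 27·[0, 1][3, 0, -2]ᵀ and M₂ = S₀ − S₁ = [[9, 0, -27], [0, 0, 0]] = 9·[1, 0][1, 0, -3]ᵀ, so take a₁ = [0, 1], b₁ = [3, 0, -2], a₂ = [1, 0], b₂ = [1, 0, -3].
Each slice is an integer combination of E₁ = a₁b₁ᵀ and E₂ = a₂b₂ᵀ: S₀ = 9·E₁ + 3·E₂, S₁ = 9·E₁ − 6·E₂, S₂ = 6·E₁ − 9·E₂; reading off coefficients, c₁ = [9, 9, 6] and c₂ = [3, -6, -9].
Hence T = [0, 1] ⊗ [3, 0, -2] ⊗ [9, 9, 6] + [1, 0] ⊗ [1, 0, -3] ⊗ [3, -6, -9], so rank(T) ≤ 2.
These bounds meet, so rank(T) = 2.

2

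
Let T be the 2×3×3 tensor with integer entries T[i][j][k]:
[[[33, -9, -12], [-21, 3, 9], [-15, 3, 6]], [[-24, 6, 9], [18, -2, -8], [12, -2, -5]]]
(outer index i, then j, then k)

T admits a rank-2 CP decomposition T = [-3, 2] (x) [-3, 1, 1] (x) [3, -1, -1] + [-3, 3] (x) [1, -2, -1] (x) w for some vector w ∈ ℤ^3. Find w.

w = [-2, 0, 1]

Subtract the known terms from T to get the rank-1 residual R = [-3, 3] (x) [1, -2, -1] (x) w, so R[i,j,k] = a[i]·b[j]·w[k]. Pick indices with nonzero a[0]·b[0] = (-3)·(1) = -3. Only the fibre through (0,0,·) is needed: R[0,0,:] = T[0,0,:] − Σₗ aₗ[0]bₗ[0]cₗ = [33, -9, -12] − (-3)·(-3)·[3, -1, -1] = [6, 0, -3]. Then w[k] = R[0,0,k] / -3 for each k, giving w = [6, 0, -3] / -3 = [-2, 0, 1].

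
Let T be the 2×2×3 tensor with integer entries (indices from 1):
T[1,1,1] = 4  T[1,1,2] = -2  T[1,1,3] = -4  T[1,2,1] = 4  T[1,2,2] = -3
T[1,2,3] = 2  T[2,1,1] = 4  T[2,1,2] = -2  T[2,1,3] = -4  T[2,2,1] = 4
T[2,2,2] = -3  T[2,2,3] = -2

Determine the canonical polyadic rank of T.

Lower bound: the mode-3 unfolding of T (rows indexed by k, columns by (i,j) = (1,1), (1,2), (2,1), (2,2)) is [[4, 4, 4, 4], [-2, -3, -2, -3], [-4, 2, -4, -2]].
There the 3×3 minor on rows k ∈ {1, 2, 3}, columns (i,j) ∈ {(1,1), (1,2), (2,2)} is det [[4, 4, 4], [-2, -3, -3], [-4, 2, -2]] = 16 ≠ 0, so this unfolding has rank ≥ 3; CP rank is at least every unfolding rank, so rank(T) ≥ 3. (Flattening ranks never certify an upper bound on CP rank; for that we must actually write T with 3 rank-1 terms.)
Upper bound: T is a sum of 3 rank-1 terms, T = [0, 1] (x) [0, 1] (x) [4, -4, 4] + [1, -1] (x) [0, 1] (x) [2, -2, 4] + [1, 1] (x) [2, 1] (x) [2, -1, -2] (written with every a and b primitive with positive leading entry and the scale carried by c; CP decompositions are not unique, and this one is verified by expanding entrywise), so rank(T) ≤ 3.
These bounds meet, so rank(T) = 3.

3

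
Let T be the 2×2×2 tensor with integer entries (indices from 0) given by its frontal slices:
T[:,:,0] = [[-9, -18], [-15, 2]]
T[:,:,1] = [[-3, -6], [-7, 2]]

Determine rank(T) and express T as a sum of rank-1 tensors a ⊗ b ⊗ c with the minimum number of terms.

rank(T) = 2

Lower bound: in the mode-2 unfolding of T (rows indexed by j, columns by (i,k)) the 2×2 minor on rows j ∈ {0, 1}, columns (i,k) ∈ {(0,0), (1,0)} is det [[-9, -15], [-18, 2]] = -288 ≠ 0, so that unfolding has rank ≥ 2 and hence rank(T) ≥ 2 (CP rank is at least every unfolding rank, though it can be larger).
Upper bound: with S_k = T[:,:,k], the two rank-1 terms a₁b₁ᵀ, a₂b₂ᵀ are the rank-1 members of the pencil x·S₀ + y·S₁.
det(x·S₀ + y·S₁) is −288·x² − 240·xy − 48·y² = (-48)·(2·x + y)(3·x + y), vanishing at (x:y) = (1:-2) and (1:-3).
M₁ = S₀ − 2·S₁ = [[-3, -6], [-1, -2]] = −[3, 1][1, 2]ᵀ and M₂ = S₀ − 3·S₁ = [[0, 0], [6, -4]] = 2·[0, 1][3, -2]ᵀ, so take a₁ = [3, 1], b₁ = [1, 2], a₂ = [0, 1], b₂ = [3, -2].
Each slice is an integer combination of E₁ = a₁b₁ᵀ and E₂ = a₂b₂ᵀ: S₀ = −3·E₁ − 4·E₂, S₁ = −E₁ − 2·E₂; reading off coefficients, c₁ = [-3, -1] and c₂ = [-4, -2].
Hence T = [3, 1] ⊗ [1, 2] ⊗ [-3, -1] + [0, 1] ⊗ [3, -2] ⊗ [-4, -2], so rank(T) ≤ 2.
These bounds meet, so rank(T) = 2.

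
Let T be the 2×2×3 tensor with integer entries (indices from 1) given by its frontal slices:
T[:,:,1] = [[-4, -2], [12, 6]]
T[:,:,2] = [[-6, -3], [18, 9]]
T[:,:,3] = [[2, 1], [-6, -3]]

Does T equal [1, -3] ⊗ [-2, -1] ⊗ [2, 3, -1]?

Reconstruct entrywise from the claimed factors. For example, T[1,1,2] = -6 and Σₗ aₗ[1]bₗ[1]cₗ[2] = (1)·(-2)·(3) = -6; checking all 12 entries, every one matches. The claim holds.

Yes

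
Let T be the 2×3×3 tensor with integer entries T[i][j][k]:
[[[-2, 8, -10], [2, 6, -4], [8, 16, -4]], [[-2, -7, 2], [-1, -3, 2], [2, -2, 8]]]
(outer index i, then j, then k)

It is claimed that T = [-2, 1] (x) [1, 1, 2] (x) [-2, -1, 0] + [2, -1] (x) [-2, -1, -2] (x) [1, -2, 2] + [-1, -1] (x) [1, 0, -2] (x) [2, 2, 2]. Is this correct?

Reconstruct entrywise from the claimed factors. For example, T[1,1,1] = -3 and Σₗ aₗ[1]bₗ[1]cₗ[1] = (1)·(1)·(-1) + (-1)·(-1)·(-2) + (-1)·(0)·(2) = -3; checking all 18 entries, every one matches. The claim holds.

Yes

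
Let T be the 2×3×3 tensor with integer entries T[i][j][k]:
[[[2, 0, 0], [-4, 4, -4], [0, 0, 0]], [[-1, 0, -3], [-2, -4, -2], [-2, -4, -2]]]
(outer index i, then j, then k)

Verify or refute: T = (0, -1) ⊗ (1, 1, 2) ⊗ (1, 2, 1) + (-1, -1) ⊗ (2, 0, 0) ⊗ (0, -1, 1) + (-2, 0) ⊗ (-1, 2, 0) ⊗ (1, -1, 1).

Reconstruct entry (1,1,0) from the claimed factors: Σₗ aₗ[1]bₗ[1]cₗ[0] = (-1)·(1)·(1) + (-1)·(0)·(0) + (0)·(2)·(1) = -1, but T[1,1,0] = -2. The claim is false.

No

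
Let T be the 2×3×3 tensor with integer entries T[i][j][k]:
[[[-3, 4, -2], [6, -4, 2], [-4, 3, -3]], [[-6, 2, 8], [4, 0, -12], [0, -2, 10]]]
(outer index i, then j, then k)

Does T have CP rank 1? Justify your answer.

No

The mode-2 unfolding of T (rows indexed by j, columns by (i,k) = (0,0), (0,1), (0,2), (1,0), (1,1), (1,2)) is [[-3, 4, -2, -6, 2, 8], [6, -4, 2, 4, 0, -12], [-4, 3, -3, 0, -2, 10]].
There the 3×3 minor on rows j ∈ {0, 1, 2}, columns (i,k) ∈ {(0,0), (0,1), (0,2)} is det [[-3, 4, -2], [6, -4, 2], [-4, 3, -3]] = 18 ≠ 0, so this unfolding has rank ≥ 3; CP rank is at least every unfolding rank, so rank(T) ≥ 3.
In particular rank(T) ≥ 3 > 1, so T is not rank-1.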